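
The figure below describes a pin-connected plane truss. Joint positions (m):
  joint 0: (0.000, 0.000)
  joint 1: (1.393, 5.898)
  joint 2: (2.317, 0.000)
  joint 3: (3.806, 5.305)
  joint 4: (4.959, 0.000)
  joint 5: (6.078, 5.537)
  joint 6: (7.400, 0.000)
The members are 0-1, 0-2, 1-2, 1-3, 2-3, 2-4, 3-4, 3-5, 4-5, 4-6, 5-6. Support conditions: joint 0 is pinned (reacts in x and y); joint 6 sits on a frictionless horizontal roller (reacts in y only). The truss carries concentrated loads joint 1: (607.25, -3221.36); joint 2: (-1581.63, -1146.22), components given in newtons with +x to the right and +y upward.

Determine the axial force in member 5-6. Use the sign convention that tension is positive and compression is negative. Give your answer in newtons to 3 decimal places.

-1490.021

N=7 nodes, M=11 members, R=3 reactions → 2N=14, M+R=14
member 0 (0-1): L=6.0603, (cx,cy)=(0.2299,0.9732)
member 1 (0-2): L=2.3170, (cx,cy)=(1.0000,0.0000)
member 2 (1-2): L=5.9699, (cx,cy)=(0.1548,-0.9879)
member 3 (1-3): L=2.4848, (cx,cy)=(0.9711,-0.2387)
member 4 (2-3): L=5.5100, (cx,cy)=(0.2702,0.9628)
member 5 (2-4): L=2.6420, (cx,cy)=(1.0000,0.0000)
member 6 (3-4): L=5.4289, (cx,cy)=(0.2124,-0.9772)
member 7 (3-5): L=2.2838, (cx,cy)=(0.9948,0.1016)
member 8 (4-5): L=5.6489, (cx,cy)=(0.1981,0.9802)
member 9 (4-6): L=2.4410, (cx,cy)=(1.0000,0.0000)
member 10 (5-6): L=5.6926, (cx,cy)=(0.2322,-0.9727)
solve A·x = −loads:
  F[0-1] = -2998.5847 N (compression)
  F[0-2] = -285.1319 N (compression)
  F[1-2] = +16.3726 N (tension)
  F[1-3] = -1337.6841 N (compression)
  F[2-3] = +1173.7137 N (tension)
  F[2-4] = +981.8528 N (tension)
  F[3-4] = -1551.2920 N (compression)
  F[3-5] = -655.7760 N (compression)
  F[4-5] = +1546.5481 N (tension)
  F[4-6] = +346.0275 N (tension)
  F[5-6] = -1490.0205 N (compression)
  Rx@0 = +974.3800 N
  Ry@0 = +2918.2953 N
  Ry@6 = +1449.2847 N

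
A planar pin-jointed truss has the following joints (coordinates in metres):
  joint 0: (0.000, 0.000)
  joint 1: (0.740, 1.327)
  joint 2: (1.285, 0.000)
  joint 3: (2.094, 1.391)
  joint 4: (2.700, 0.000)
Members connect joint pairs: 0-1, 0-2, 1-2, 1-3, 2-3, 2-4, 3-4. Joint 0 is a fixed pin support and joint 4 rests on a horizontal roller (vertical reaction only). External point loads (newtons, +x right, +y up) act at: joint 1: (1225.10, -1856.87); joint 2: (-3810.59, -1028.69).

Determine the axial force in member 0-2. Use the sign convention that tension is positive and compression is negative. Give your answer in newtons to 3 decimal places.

N=5 nodes, M=7 members, R=3 reactions → 2N=10, M+R=10
member 0 (0-1): L=1.5194, (cx,cy)=(0.4870,0.8734)
member 1 (0-2): L=1.2850, (cx,cy)=(1.0000,0.0000)
member 2 (1-2): L=1.4346, (cx,cy)=(0.3799,-0.9250)
member 3 (1-3): L=1.3555, (cx,cy)=(0.9989,0.0472)
member 4 (2-3): L=1.6091, (cx,cy)=(0.5028,0.8644)
member 5 (2-4): L=1.4150, (cx,cy)=(1.0000,0.0000)
member 6 (3-4): L=1.5173, (cx,cy)=(0.3994,-0.9168)
solve A·x = −loads:
  F[0-1] = -1471.2334 N (compression)
  F[0-2] = -1868.9414 N (compression)
  F[1-2] = -703.8322 N (compression)
  F[1-3] = -1676.1262 N (compression)
  F[2-3] = +1943.1860 N (tension)
  F[2-4] = +697.3200 N (tension)
  F[3-4] = -1745.9155 N (compression)
  Rx@0 = +2585.4900 N
  Ry@0 = +1284.9459 N
  Ry@4 = +1600.6141 N

-1868.941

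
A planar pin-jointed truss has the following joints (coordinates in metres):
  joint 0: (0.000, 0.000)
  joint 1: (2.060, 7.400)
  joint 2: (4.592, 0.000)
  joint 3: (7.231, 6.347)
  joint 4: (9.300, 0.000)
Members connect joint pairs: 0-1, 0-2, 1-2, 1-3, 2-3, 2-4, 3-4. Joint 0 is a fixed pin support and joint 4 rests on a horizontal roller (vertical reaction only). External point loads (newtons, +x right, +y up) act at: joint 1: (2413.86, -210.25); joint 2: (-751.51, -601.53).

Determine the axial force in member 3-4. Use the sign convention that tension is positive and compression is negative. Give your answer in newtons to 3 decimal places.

-2381.560

N=5 nodes, M=7 members, R=3 reactions → 2N=10, M+R=10
member 0 (0-1): L=7.6814, (cx,cy)=(0.2682,0.9634)
member 1 (0-2): L=4.5920, (cx,cy)=(1.0000,0.0000)
member 2 (1-2): L=7.8212, (cx,cy)=(0.3237,-0.9461)
member 3 (1-3): L=5.2771, (cx,cy)=(0.9799,-0.1995)
member 4 (2-3): L=6.8738, (cx,cy)=(0.3839,0.9234)
member 5 (2-4): L=4.7080, (cx,cy)=(1.0000,0.0000)
member 6 (3-4): L=6.6757, (cx,cy)=(0.3099,-0.9508)
solve A·x = −loads:
  F[0-1] = +1507.7416 N (tension)
  F[0-2] = +1258.0024 N (tension)
  F[1-2] = -1424.1300 N (compression)
  F[1-3] = -1580.2499 N (compression)
  F[2-3] = +2110.7221 N (tension)
  F[2-4] = +738.1153 N (tension)
  F[3-4] = -2381.5598 N (compression)
  Rx@0 = -1662.3500 N
  Ry@0 = -1452.5108 N
  Ry@4 = +2264.2908 N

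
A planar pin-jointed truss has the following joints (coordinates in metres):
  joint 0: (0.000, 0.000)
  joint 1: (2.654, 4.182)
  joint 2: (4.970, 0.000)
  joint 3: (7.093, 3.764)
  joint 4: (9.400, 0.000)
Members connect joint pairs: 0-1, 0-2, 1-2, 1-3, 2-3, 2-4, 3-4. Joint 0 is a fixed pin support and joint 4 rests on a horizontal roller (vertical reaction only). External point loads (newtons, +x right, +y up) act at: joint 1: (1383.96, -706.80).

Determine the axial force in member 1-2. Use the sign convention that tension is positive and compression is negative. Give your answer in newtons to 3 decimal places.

-833.870

N=5 nodes, M=7 members, R=3 reactions → 2N=10, M+R=10
member 0 (0-1): L=4.9531, (cx,cy)=(0.5358,0.8443)
member 1 (0-2): L=4.9700, (cx,cy)=(1.0000,0.0000)
member 2 (1-2): L=4.7805, (cx,cy)=(0.4845,-0.8748)
member 3 (1-3): L=4.4586, (cx,cy)=(0.9956,-0.0938)
member 4 (2-3): L=4.3214, (cx,cy)=(0.4913,0.8710)
member 5 (2-4): L=4.4300, (cx,cy)=(1.0000,0.0000)
member 6 (3-4): L=4.4147, (cx,cy)=(0.5226,-0.8526)
solve A·x = −loads:
  F[0-1] = +128.4731 N (tension)
  F[0-2] = +1315.1203 N (tension)
  F[1-2] = -833.8699 N (compression)
  F[1-3] = -915.1657 N (compression)
  F[2-3] = +837.5092 N (tension)
  F[2-4] = +499.6906 N (tension)
  F[3-4] = -956.2223 N (compression)
  Rx@0 = -1383.9600 N
  Ry@0 = -108.4732 N
  Ry@4 = +815.2732 N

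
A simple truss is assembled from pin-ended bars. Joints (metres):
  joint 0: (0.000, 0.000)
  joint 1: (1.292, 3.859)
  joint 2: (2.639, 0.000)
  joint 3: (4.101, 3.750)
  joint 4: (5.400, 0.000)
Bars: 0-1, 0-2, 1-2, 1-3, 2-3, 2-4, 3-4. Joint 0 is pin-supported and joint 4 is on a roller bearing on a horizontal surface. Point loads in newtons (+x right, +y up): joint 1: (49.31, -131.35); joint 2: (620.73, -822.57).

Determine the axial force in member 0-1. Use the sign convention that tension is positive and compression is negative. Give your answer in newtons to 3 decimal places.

-511.737

N=5 nodes, M=7 members, R=3 reactions → 2N=10, M+R=10
member 0 (0-1): L=4.0695, (cx,cy)=(0.3175,0.9483)
member 1 (0-2): L=2.6390, (cx,cy)=(1.0000,0.0000)
member 2 (1-2): L=4.0873, (cx,cy)=(0.3296,-0.9441)
member 3 (1-3): L=2.8111, (cx,cy)=(0.9992,-0.0388)
member 4 (2-3): L=4.0249, (cx,cy)=(0.3632,0.9317)
member 5 (2-4): L=2.7610, (cx,cy)=(1.0000,0.0000)
member 6 (3-4): L=3.9686, (cx,cy)=(0.3273,-0.9449)
solve A·x = −loads:
  F[0-1] = -511.7367 N (compression)
  F[0-2] = +832.5065 N (tension)
  F[1-2] = +388.8229 N (tension)
  F[1-3] = -340.1708 N (compression)
  F[2-3] = +488.8588 N (tension)
  F[2-4] = +162.3432 N (tension)
  F[3-4] = -495.9796 N (compression)
  Rx@0 = -670.0400 N
  Ry@0 = +485.2619 N
  Ry@4 = +468.6581 N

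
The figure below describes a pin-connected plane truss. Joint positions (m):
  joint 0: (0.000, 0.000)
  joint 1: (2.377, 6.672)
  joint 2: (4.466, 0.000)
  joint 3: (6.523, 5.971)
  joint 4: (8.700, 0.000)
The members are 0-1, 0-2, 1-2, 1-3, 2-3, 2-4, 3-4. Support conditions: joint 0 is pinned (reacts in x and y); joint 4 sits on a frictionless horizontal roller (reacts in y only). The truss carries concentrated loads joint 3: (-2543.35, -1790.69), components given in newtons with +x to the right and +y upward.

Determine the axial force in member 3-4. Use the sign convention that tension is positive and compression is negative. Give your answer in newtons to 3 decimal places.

N=5 nodes, M=7 members, R=3 reactions → 2N=10, M+R=10
member 0 (0-1): L=7.0828, (cx,cy)=(0.3356,0.9420)
member 1 (0-2): L=4.4660, (cx,cy)=(1.0000,0.0000)
member 2 (1-2): L=6.9914, (cx,cy)=(0.2988,-0.9543)
member 3 (1-3): L=4.2048, (cx,cy)=(0.9860,-0.1667)
member 4 (2-3): L=6.3154, (cx,cy)=(0.3257,0.9455)
member 5 (2-4): L=4.2340, (cx,cy)=(1.0000,0.0000)
member 6 (3-4): L=6.3555, (cx,cy)=(0.3425,-0.9395)
solve A·x = −loads:
  F[0-1] = -2328.6969 N (compression)
  F[0-2] = -1761.8326 N (compression)
  F[1-2] = +2573.3422 N (tension)
  F[1-3] = -1572.4275 N (compression)
  F[2-3] = -2597.4246 N (compression)
  F[2-4] = -146.9141 N (compression)
  F[3-4] = +428.8975 N (tension)
  Rx@0 = +2543.3500 N
  Ry@0 = +2193.6408 N
  Ry@4 = -402.9508 N

428.898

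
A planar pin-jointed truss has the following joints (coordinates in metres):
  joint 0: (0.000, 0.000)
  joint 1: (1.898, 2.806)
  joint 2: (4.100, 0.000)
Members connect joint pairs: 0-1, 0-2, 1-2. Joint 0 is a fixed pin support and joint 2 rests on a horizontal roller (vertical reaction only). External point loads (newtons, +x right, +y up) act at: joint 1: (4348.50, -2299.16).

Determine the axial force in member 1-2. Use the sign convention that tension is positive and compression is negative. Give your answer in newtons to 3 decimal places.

N=3 nodes, M=3 members, R=3 reactions → 2N=6, M+R=6
member 0 (0-1): L=3.3876, (cx,cy)=(0.5603,0.8283)
member 1 (0-2): L=4.1000, (cx,cy)=(1.0000,0.0000)
member 2 (1-2): L=3.5669, (cx,cy)=(0.6174,-0.7867)
solve A·x = −loads:
  F[0-1] = +2102.1826 N (tension)
  F[0-2] = +3170.7025 N (tension)
  F[1-2] = -5135.9808 N (compression)
  Rx@0 = -4348.5000 N
  Ry@0 = -1741.2538 N
  Ry@2 = +4040.4138 N

-5135.981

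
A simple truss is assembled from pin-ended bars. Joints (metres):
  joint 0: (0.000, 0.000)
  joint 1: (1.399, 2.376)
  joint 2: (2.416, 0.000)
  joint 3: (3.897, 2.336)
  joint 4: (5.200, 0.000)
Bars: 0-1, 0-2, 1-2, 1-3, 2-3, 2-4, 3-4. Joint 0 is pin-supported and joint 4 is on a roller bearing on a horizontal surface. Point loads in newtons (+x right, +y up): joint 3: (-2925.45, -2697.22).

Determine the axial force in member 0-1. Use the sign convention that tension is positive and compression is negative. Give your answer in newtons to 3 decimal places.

N=5 nodes, M=7 members, R=3 reactions → 2N=10, M+R=10
member 0 (0-1): L=2.7573, (cx,cy)=(0.5074,0.8617)
member 1 (0-2): L=2.4160, (cx,cy)=(1.0000,0.0000)
member 2 (1-2): L=2.5845, (cx,cy)=(0.3935,-0.9193)
member 3 (1-3): L=2.4983, (cx,cy)=(0.9999,-0.0160)
member 4 (2-3): L=2.7659, (cx,cy)=(0.5354,0.8446)
member 5 (2-4): L=2.7840, (cx,cy)=(1.0000,0.0000)
member 6 (3-4): L=2.6748, (cx,cy)=(0.4871,-0.8733)
solve A·x = −loads:
  F[0-1] = -2309.4090 N (compression)
  F[0-2] = -1753.6914 N (compression)
  F[1-2] = +2200.1901 N (tension)
  F[1-3] = -2037.7924 N (compression)
  F[2-3] = -2394.9391 N (compression)
  F[2-4] = +394.4457 N (tension)
  F[3-4] = -809.7272 N (compression)
  Rx@0 = +2925.4500 N
  Ry@0 = +1990.0632 N
  Ry@4 = +707.1568 N

-2309.409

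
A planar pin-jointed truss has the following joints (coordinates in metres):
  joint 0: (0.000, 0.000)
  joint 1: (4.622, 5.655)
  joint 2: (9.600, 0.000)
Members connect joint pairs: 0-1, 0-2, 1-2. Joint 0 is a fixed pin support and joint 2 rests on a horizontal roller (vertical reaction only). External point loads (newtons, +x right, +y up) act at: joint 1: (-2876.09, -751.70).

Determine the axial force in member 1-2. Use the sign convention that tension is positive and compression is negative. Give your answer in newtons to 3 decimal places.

N=3 nodes, M=3 members, R=3 reactions → 2N=6, M+R=6
member 0 (0-1): L=7.3036, (cx,cy)=(0.6328,0.7743)
member 1 (0-2): L=9.6000, (cx,cy)=(1.0000,0.0000)
member 2 (1-2): L=7.5339, (cx,cy)=(0.6607,-0.7506)
solve A·x = −loads:
  F[0-1] = -2691.5110 N (compression)
  F[0-2] = -1172.7873 N (compression)
  F[1-2] = +1774.9401 N (tension)
  Rx@0 = +2876.0900 N
  Ry@0 = +2083.9845 N
  Ry@2 = -1332.2845 N

1774.940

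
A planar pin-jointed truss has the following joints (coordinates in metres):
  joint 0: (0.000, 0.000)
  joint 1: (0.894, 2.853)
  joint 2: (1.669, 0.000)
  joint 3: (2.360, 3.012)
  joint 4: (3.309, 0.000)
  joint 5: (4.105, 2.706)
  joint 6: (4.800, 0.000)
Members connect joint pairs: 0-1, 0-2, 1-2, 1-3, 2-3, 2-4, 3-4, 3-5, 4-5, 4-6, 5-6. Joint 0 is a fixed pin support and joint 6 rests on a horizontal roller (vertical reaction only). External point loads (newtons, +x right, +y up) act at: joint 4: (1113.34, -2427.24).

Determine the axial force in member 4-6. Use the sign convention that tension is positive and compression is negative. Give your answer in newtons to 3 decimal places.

N=7 nodes, M=11 members, R=3 reactions → 2N=14, M+R=14
member 0 (0-1): L=2.9898, (cx,cy)=(0.2990,0.9542)
member 1 (0-2): L=1.6690, (cx,cy)=(1.0000,0.0000)
member 2 (1-2): L=2.9564, (cx,cy)=(0.2621,-0.9650)
member 3 (1-3): L=1.4746, (cx,cy)=(0.9942,0.1078)
member 4 (2-3): L=3.0902, (cx,cy)=(0.2236,0.9747)
member 5 (2-4): L=1.6400, (cx,cy)=(1.0000,0.0000)
member 6 (3-4): L=3.1580, (cx,cy)=(0.3005,-0.9538)
member 7 (3-5): L=1.7716, (cx,cy)=(0.9850,-0.1727)
member 8 (4-5): L=2.8206, (cx,cy)=(0.2822,0.9594)
member 9 (4-6): L=1.4910, (cx,cy)=(1.0000,0.0000)
member 10 (5-6): L=2.7938, (cx,cy)=(0.2488,-0.9686)
solve A·x = −loads:
  F[0-1] = -790.1109 N (compression)
  F[0-2] = +1349.5971 N (tension)
  F[1-2] = +733.1317 N (tension)
  F[1-3] = -430.9559 N (compression)
  F[2-3] = -725.8727 N (compression)
  F[2-4] = +1704.0933 N (tension)
  F[3-4] = +951.6948 N (tension)
  F[3-5] = -890.1252 N (compression)
  F[4-5] = +1583.9132 N (tension)
  F[4-6] = +429.7593 N (tension)
  F[5-6] = -1727.5862 N (compression)
  Rx@0 = -1113.3400 N
  Ry@0 = +753.9614 N
  Ry@6 = +1673.2786 N

429.759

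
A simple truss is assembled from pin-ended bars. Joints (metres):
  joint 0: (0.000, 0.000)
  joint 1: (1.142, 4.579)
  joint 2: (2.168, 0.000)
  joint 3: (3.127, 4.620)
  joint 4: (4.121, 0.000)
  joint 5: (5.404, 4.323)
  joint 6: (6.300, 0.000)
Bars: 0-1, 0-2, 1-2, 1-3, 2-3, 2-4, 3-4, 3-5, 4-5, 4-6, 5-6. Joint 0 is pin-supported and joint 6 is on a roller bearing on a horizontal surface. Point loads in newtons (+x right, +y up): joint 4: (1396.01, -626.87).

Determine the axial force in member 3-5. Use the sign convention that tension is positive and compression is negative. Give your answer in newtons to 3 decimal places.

N=7 nodes, M=11 members, R=3 reactions → 2N=14, M+R=14
member 0 (0-1): L=4.7193, (cx,cy)=(0.2420,0.9703)
member 1 (0-2): L=2.1680, (cx,cy)=(1.0000,0.0000)
member 2 (1-2): L=4.6925, (cx,cy)=(0.2186,-0.9758)
member 3 (1-3): L=1.9854, (cx,cy)=(0.9998,0.0207)
member 4 (2-3): L=4.7185, (cx,cy)=(0.2032,0.9791)
member 5 (2-4): L=1.9530, (cx,cy)=(1.0000,0.0000)
member 6 (3-4): L=4.7257, (cx,cy)=(0.2103,-0.9776)
member 7 (3-5): L=2.2963, (cx,cy)=(0.9916,-0.1293)
member 8 (4-5): L=4.5094, (cx,cy)=(0.2845,0.9587)
member 9 (4-6): L=2.1790, (cx,cy)=(1.0000,0.0000)
member 10 (5-6): L=4.4149, (cx,cy)=(0.2030,-0.9792)
solve A·x = −loads:
  F[0-1] = -223.4587 N (compression)
  F[0-2] = +1450.0841 N (tension)
  F[1-2] = +220.0306 N (tension)
  F[1-3] = -102.2045 N (compression)
  F[2-3] = -219.2837 N (compression)
  F[2-4] = +1542.7607 N (tension)
  F[3-4] = +248.3272 N (tension)
  F[3-5] = -200.6689 N (compression)
  F[4-5] = +400.6572 N (tension)
  F[4-6] = +84.9889 N (tension)
  F[5-6] = -418.7675 N (compression)
  Rx@0 = -1396.0100 N
  Ry@0 = +216.8174 N
  Ry@6 = +410.0526 N

-200.669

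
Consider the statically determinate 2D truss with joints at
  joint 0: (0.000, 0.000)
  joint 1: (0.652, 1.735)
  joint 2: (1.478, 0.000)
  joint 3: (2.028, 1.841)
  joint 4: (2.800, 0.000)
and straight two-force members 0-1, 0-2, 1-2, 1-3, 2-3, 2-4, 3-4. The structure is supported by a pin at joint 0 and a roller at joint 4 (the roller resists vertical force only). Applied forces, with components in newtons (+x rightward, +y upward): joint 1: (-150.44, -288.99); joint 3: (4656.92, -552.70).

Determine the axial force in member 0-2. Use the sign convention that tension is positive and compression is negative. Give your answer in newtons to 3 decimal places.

3531.441

N=5 nodes, M=7 members, R=3 reactions → 2N=10, M+R=10
member 0 (0-1): L=1.8535, (cx,cy)=(0.3518,0.9361)
member 1 (0-2): L=1.4780, (cx,cy)=(1.0000,0.0000)
member 2 (1-2): L=1.9216, (cx,cy)=(0.4299,-0.9029)
member 3 (1-3): L=1.3801, (cx,cy)=(0.9970,0.0768)
member 4 (2-3): L=1.9214, (cx,cy)=(0.2862,0.9582)
member 5 (2-4): L=1.3220, (cx,cy)=(1.0000,0.0000)
member 6 (3-4): L=1.9963, (cx,cy)=(0.3867,-0.9222)
solve A·x = −loads:
  F[0-1] = +2771.7801 N (tension)
  F[0-2] = +3531.4405 N (tension)
  F[1-2] = -2988.1121 N (compression)
  F[1-3] = +2417.0679 N (tension)
  F[2-3] = +2815.7898 N (tension)
  F[2-4] = +1440.9738 N (tension)
  F[3-4] = -3726.2106 N (compression)
  Rx@0 = -4506.4800 N
  Ry@0 = -2594.6219 N
  Ry@4 = +3436.3119 N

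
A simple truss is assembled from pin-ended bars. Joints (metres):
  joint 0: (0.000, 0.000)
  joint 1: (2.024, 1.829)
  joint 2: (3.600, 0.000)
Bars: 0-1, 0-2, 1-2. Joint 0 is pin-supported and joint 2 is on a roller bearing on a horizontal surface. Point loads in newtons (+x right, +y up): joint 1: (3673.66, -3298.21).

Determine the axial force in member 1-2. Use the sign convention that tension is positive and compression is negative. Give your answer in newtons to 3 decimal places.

-4911.504

N=3 nodes, M=3 members, R=3 reactions → 2N=6, M+R=6
member 0 (0-1): L=2.7280, (cx,cy)=(0.7419,0.6705)
member 1 (0-2): L=3.6000, (cx,cy)=(1.0000,0.0000)
member 2 (1-2): L=2.4143, (cx,cy)=(0.6528,-0.7576)
solve A·x = −loads:
  F[0-1] = +630.2226 N (tension)
  F[0-2] = +3206.0703 N (tension)
  F[1-2] = -4911.5038 N (compression)
  Rx@0 = -3673.6600 N
  Ry@0 = -422.5403 N
  Ry@2 = +3720.7503 N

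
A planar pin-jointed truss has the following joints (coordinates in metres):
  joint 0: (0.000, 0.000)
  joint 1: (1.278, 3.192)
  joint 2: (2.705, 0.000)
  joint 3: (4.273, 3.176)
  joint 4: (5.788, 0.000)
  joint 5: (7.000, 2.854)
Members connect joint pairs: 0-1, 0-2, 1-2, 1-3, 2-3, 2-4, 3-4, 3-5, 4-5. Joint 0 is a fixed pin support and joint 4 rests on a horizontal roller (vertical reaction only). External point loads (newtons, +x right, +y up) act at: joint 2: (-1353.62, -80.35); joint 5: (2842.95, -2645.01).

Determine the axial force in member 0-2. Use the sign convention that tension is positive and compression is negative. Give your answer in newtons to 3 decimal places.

N=6 nodes, M=9 members, R=3 reactions → 2N=12, M+R=12
member 0 (0-1): L=3.4383, (cx,cy)=(0.3717,0.9284)
member 1 (0-2): L=2.7050, (cx,cy)=(1.0000,0.0000)
member 2 (1-2): L=3.4965, (cx,cy)=(0.4081,-0.9129)
member 3 (1-3): L=2.9950, (cx,cy)=(1.0000,-0.0053)
member 4 (2-3): L=3.5420, (cx,cy)=(0.4427,0.8967)
member 5 (2-4): L=3.0830, (cx,cy)=(1.0000,0.0000)
member 6 (3-4): L=3.5188, (cx,cy)=(0.4305,-0.9026)
member 7 (3-5): L=2.7459, (cx,cy)=(0.9931,-0.1173)
member 8 (4-5): L=3.1007, (cx,cy)=(0.3909,0.9204)
solve A·x = −loads:
  F[0-1] = +2060.5137 N (tension)
  F[0-2] = +723.4545 N (tension)
  F[1-2] = -2104.8519 N (compression)
  F[1-3] = +1624.9471 N (tension)
  F[2-3] = +2232.6070 N (tension)
  F[2-4] = +229.6718 N (tension)
  F[3-4] = -2702.5023 N (compression)
  F[3-5] = +3803.0521 N (tension)
  F[4-5] = -2389.1256 N (compression)
  Rx@0 = -1489.3300 N
  Ry@0 = -1912.8909 N
  Ry@4 = +4638.2509 N

723.455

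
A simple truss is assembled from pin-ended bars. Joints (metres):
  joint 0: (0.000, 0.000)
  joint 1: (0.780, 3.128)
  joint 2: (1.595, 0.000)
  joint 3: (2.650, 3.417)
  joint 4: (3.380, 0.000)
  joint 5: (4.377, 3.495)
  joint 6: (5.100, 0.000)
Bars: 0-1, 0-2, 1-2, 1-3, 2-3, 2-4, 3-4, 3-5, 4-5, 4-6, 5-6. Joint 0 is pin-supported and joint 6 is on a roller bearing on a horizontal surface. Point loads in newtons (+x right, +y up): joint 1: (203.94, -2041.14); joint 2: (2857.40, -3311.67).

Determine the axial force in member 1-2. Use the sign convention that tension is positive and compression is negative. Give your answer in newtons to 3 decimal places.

1646.701

N=7 nodes, M=11 members, R=3 reactions → 2N=14, M+R=14
member 0 (0-1): L=3.2238, (cx,cy)=(0.2420,0.9703)
member 1 (0-2): L=1.5950, (cx,cy)=(1.0000,0.0000)
member 2 (1-2): L=3.2324, (cx,cy)=(0.2521,-0.9677)
member 3 (1-3): L=1.8922, (cx,cy)=(0.9883,0.1527)
member 4 (2-3): L=3.5762, (cx,cy)=(0.2950,0.9555)
member 5 (2-4): L=1.7850, (cx,cy)=(1.0000,0.0000)
member 6 (3-4): L=3.4941, (cx,cy)=(0.2089,-0.9779)
member 7 (3-5): L=1.7288, (cx,cy)=(0.9990,0.0451)
member 8 (4-5): L=3.6344, (cx,cy)=(0.2743,0.9616)
member 9 (4-6): L=1.7200, (cx,cy)=(1.0000,0.0000)
member 10 (5-6): L=3.5690, (cx,cy)=(0.2026,-0.9793)
solve A·x = −loads:
  F[0-1] = -3998.6506 N (compression)
  F[0-2] = +4028.8203 N (tension)
  F[1-2] = +1646.7014 N (tension)
  F[1-3] = -1605.4424 N (compression)
  F[2-3] = +1798.1989 N (tension)
  F[2-4] = +1056.1214 N (tension)
  F[3-4] = -1540.1205 N (compression)
  F[3-5] = -735.1032 N (compression)
  F[4-5] = +1566.2163 N (tension)
  F[4-6] = +304.7080 N (tension)
  F[5-6] = -1504.1530 N (compression)
  Rx@0 = -3061.3400 N
  Ry@0 = +3879.8439 N
  Ry@6 = +1472.9661 N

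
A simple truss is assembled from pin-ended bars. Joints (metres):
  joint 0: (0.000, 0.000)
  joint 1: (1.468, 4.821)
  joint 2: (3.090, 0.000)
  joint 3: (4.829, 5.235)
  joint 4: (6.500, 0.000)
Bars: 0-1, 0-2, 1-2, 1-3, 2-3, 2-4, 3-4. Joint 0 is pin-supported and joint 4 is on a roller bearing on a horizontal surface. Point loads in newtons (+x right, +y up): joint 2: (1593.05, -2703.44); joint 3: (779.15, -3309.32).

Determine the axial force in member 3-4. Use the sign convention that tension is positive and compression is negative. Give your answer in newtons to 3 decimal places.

-4588.547

N=5 nodes, M=7 members, R=3 reactions → 2N=10, M+R=10
member 0 (0-1): L=5.0396, (cx,cy)=(0.2913,0.9566)
member 1 (0-2): L=3.0900, (cx,cy)=(1.0000,0.0000)
member 2 (1-2): L=5.0865, (cx,cy)=(0.3189,-0.9478)
member 3 (1-3): L=3.3864, (cx,cy)=(0.9925,0.1223)
member 4 (2-3): L=5.5163, (cx,cy)=(0.3152,0.9490)
member 5 (2-4): L=3.4100, (cx,cy)=(1.0000,0.0000)
member 6 (3-4): L=5.4952, (cx,cy)=(0.3041,-0.9526)
solve A·x = −loads:
  F[0-1] = -1715.9146 N (compression)
  F[0-2] = +2872.0388 N (tension)
  F[1-2] = +1600.6215 N (tension)
  F[1-3] = -1017.8812 N (compression)
  F[2-3] = +1250.1241 N (tension)
  F[2-4] = +1395.2960 N (tension)
  F[3-4] = -4588.5466 N (compression)
  Rx@0 = -2372.2000 N
  Ry@0 = +1641.5006 N
  Ry@4 = +4371.2594 N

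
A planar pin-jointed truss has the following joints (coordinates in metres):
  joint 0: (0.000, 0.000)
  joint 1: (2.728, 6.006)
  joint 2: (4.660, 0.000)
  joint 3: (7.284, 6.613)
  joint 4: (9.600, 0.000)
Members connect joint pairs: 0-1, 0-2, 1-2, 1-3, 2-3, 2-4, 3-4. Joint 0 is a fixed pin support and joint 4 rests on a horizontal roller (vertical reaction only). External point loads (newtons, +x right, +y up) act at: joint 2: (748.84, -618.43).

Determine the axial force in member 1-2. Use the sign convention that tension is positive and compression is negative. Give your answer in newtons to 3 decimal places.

N=5 nodes, M=7 members, R=3 reactions → 2N=10, M+R=10
member 0 (0-1): L=6.5965, (cx,cy)=(0.4136,0.9105)
member 1 (0-2): L=4.6600, (cx,cy)=(1.0000,0.0000)
member 2 (1-2): L=6.3091, (cx,cy)=(0.3062,-0.9520)
member 3 (1-3): L=4.5963, (cx,cy)=(0.9912,0.1321)
member 4 (2-3): L=7.1146, (cx,cy)=(0.3688,0.9295)
member 5 (2-4): L=4.9400, (cx,cy)=(1.0000,0.0000)
member 6 (3-4): L=7.0068, (cx,cy)=(0.3305,-0.9438)
solve A·x = −loads:
  F[0-1] = -349.5228 N (compression)
  F[0-2] = +893.3857 N (tension)
  F[1-2] = +301.1568 N (tension)
  F[1-3] = -238.8595 N (compression)
  F[2-3] = +356.9023 N (tension)
  F[2-4] = +105.1345 N (tension)
  F[3-4] = -318.0740 N (compression)
  Rx@0 = -748.8400 N
  Ry@0 = +318.2338 N
  Ry@4 = +300.1962 N

301.157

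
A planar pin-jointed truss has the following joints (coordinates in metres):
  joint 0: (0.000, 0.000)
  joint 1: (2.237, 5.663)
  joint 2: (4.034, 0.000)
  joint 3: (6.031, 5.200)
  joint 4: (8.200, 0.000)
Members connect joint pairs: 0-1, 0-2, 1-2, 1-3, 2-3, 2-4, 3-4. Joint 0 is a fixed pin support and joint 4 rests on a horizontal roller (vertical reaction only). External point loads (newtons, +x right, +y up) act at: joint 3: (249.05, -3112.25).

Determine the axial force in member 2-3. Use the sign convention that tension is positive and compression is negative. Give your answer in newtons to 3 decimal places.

-777.116

N=5 nodes, M=7 members, R=3 reactions → 2N=10, M+R=10
member 0 (0-1): L=6.0888, (cx,cy)=(0.3674,0.9301)
member 1 (0-2): L=4.0340, (cx,cy)=(1.0000,0.0000)
member 2 (1-2): L=5.9413, (cx,cy)=(0.3025,-0.9532)
member 3 (1-3): L=3.8221, (cx,cy)=(0.9926,-0.1211)
member 4 (2-3): L=5.5703, (cx,cy)=(0.3585,0.9335)
member 5 (2-4): L=4.1660, (cx,cy)=(1.0000,0.0000)
member 6 (3-4): L=5.6342, (cx,cy)=(0.3850,-0.9229)
solve A·x = −loads:
  F[0-1] = -715.3197 N (compression)
  F[0-2] = +511.8546 N (tension)
  F[1-2] = +761.1069 N (tension)
  F[1-3] = -496.6667 N (compression)
  F[2-3] = -777.1163 N (compression)
  F[2-4] = +1020.6630 N (tension)
  F[3-4] = -2651.2916 N (compression)
  Rx@0 = -249.0500 N
  Ry@0 = +665.2939 N
  Ry@4 = +2446.9561 N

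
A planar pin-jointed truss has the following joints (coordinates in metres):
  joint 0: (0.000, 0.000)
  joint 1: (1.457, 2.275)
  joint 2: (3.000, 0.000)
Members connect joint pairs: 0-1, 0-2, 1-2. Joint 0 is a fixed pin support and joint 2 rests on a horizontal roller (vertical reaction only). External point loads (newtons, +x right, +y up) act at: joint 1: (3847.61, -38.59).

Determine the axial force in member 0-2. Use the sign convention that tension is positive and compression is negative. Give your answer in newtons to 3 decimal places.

N=3 nodes, M=3 members, R=3 reactions → 2N=6, M+R=6
member 0 (0-1): L=2.7016, (cx,cy)=(0.5393,0.8421)
member 1 (0-2): L=3.0000, (cx,cy)=(1.0000,0.0000)
member 2 (1-2): L=2.7489, (cx,cy)=(0.5613,-0.8276)
solve A·x = −loads:
  F[0-1] = +3441.2913 N (tension)
  F[0-2] = +1991.6656 N (tension)
  F[1-2] = -3548.2163 N (compression)
  Rx@0 = -3847.6100 N
  Ry@0 = -2897.9228 N
  Ry@2 = +2936.5128 N

1991.666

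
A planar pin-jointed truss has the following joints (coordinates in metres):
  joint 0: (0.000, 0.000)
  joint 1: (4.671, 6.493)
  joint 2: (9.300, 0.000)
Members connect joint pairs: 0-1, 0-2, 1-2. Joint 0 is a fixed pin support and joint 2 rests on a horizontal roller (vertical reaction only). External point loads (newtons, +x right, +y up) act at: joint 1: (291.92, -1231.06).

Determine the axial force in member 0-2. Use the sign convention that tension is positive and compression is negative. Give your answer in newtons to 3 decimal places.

N=3 nodes, M=3 members, R=3 reactions → 2N=6, M+R=6
member 0 (0-1): L=7.9986, (cx,cy)=(0.5840,0.8118)
member 1 (0-2): L=9.3000, (cx,cy)=(1.0000,0.0000)
member 2 (1-2): L=7.9741, (cx,cy)=(0.5805,-0.8143)
solve A·x = −loads:
  F[0-1] = -503.7637 N (compression)
  F[0-2] = +586.1073 N (tension)
  F[1-2] = -1009.6551 N (compression)
  Rx@0 = -291.9200 N
  Ry@0 = +408.9398 N
  Ry@2 = +822.1202 N

586.107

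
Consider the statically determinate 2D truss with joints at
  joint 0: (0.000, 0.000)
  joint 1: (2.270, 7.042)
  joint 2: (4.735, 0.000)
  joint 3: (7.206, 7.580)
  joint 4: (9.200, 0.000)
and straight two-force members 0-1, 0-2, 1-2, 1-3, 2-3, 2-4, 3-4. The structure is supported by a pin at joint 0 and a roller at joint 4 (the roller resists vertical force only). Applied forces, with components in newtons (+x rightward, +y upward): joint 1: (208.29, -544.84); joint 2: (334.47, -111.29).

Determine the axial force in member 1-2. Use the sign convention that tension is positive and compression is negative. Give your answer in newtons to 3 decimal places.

-278.890

N=5 nodes, M=7 members, R=3 reactions → 2N=10, M+R=10
member 0 (0-1): L=7.3988, (cx,cy)=(0.3068,0.9518)
member 1 (0-2): L=4.7350, (cx,cy)=(1.0000,0.0000)
member 2 (1-2): L=7.4610, (cx,cy)=(0.3304,-0.9438)
member 3 (1-3): L=4.9652, (cx,cy)=(0.9941,0.1084)
member 4 (2-3): L=7.9726, (cx,cy)=(0.3099,0.9508)
member 5 (2-4): L=4.4650, (cx,cy)=(1.0000,0.0000)
member 6 (3-4): L=7.8379, (cx,cy)=(0.2544,-0.9671)
solve A·x = −loads:
  F[0-1] = -320.4403 N (compression)
  F[0-2] = +641.0728 N (tension)
  F[1-2] = -278.8899 N (compression)
  F[1-3] = -215.7315 N (compression)
  F[2-3] = +393.9166 N (tension)
  F[2-4] = +92.3721 N (tension)
  F[3-4] = -363.0903 N (compression)
  Rx@0 = -542.7600 N
  Ry@0 = +304.9862 N
  Ry@4 = +351.1438 N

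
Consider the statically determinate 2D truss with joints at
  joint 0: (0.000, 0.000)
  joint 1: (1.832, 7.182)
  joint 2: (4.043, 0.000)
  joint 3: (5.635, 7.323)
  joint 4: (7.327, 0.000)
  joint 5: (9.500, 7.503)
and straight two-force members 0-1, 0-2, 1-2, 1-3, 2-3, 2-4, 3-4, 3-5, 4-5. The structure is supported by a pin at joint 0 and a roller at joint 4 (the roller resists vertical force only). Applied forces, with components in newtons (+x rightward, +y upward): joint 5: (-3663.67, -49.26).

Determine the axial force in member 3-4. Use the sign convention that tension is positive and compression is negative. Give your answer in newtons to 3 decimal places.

N=6 nodes, M=9 members, R=3 reactions → 2N=12, M+R=12
member 0 (0-1): L=7.4120, (cx,cy)=(0.2472,0.9690)
member 1 (0-2): L=4.0430, (cx,cy)=(1.0000,0.0000)
member 2 (1-2): L=7.5146, (cx,cy)=(0.2942,-0.9557)
member 3 (1-3): L=3.8056, (cx,cy)=(0.9993,0.0371)
member 4 (2-3): L=7.4941, (cx,cy)=(0.2124,0.9772)
member 5 (2-4): L=3.2840, (cx,cy)=(1.0000,0.0000)
member 6 (3-4): L=7.5159, (cx,cy)=(0.2251,-0.9743)
member 7 (3-5): L=3.8692, (cx,cy)=(0.9989,0.0465)
member 8 (4-5): L=7.8113, (cx,cy)=(0.2782,0.9605)
solve A·x = −loads:
  F[0-1] = -3856.7286 N (compression)
  F[0-2] = -2710.4115 N (compression)
  F[1-2] = +3829.4550 N (tension)
  F[1-3] = -2081.4133 N (compression)
  F[2-3] = -3745.4363 N (compression)
  F[2-4] = -788.0234 N (compression)
  F[3-4] = +3658.6983 N (tension)
  F[3-5] = -3703.3092 N (compression)
  F[4-5] = +128.0786 N (tension)
  Rx@0 = +3663.6700 N
  Ry@0 = +3737.0648 N
  Ry@4 = -3687.8048 N

3658.698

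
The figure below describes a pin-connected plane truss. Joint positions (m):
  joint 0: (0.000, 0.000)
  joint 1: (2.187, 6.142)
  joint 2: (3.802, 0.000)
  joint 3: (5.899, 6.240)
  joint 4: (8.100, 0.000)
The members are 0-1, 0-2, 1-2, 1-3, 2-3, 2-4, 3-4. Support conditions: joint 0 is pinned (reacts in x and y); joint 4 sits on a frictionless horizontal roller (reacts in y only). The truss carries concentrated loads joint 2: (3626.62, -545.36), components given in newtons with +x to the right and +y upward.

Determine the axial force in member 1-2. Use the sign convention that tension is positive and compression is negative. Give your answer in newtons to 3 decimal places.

294.358

N=5 nodes, M=7 members, R=3 reactions → 2N=10, M+R=10
member 0 (0-1): L=6.5197, (cx,cy)=(0.3354,0.9421)
member 1 (0-2): L=3.8020, (cx,cy)=(1.0000,0.0000)
member 2 (1-2): L=6.3508, (cx,cy)=(0.2543,-0.9671)
member 3 (1-3): L=3.7133, (cx,cy)=(0.9997,0.0264)
member 4 (2-3): L=6.5829, (cx,cy)=(0.3186,0.9479)
member 5 (2-4): L=4.2980, (cx,cy)=(1.0000,0.0000)
member 6 (3-4): L=6.6168, (cx,cy)=(0.3326,-0.9431)
solve A·x = −loads:
  F[0-1] = -307.1749 N (compression)
  F[0-2] = +3729.6595 N (tension)
  F[1-2] = +294.3577 N (tension)
  F[1-3] = -177.9565 N (compression)
  F[2-3] = +275.0053 N (tension)
  F[2-4] = +90.2913 N (tension)
  F[3-4] = -271.4398 N (compression)
  Rx@0 = -3626.6200 N
  Ry@0 = +289.3774 N
  Ry@4 = +255.9826 N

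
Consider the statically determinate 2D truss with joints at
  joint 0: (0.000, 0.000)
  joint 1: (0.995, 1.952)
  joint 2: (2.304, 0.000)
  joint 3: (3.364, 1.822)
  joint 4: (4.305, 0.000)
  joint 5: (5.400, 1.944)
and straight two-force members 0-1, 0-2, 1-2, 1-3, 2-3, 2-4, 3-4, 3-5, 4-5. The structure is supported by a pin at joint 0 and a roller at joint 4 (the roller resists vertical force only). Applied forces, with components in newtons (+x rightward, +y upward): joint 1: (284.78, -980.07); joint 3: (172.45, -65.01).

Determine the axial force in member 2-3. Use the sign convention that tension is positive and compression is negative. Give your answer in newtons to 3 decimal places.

N=6 nodes, M=9 members, R=3 reactions → 2N=12, M+R=12
member 0 (0-1): L=2.1910, (cx,cy)=(0.4541,0.8909)
member 1 (0-2): L=2.3040, (cx,cy)=(1.0000,0.0000)
member 2 (1-2): L=2.3503, (cx,cy)=(0.5570,-0.8305)
member 3 (1-3): L=2.3726, (cx,cy)=(0.9985,-0.0548)
member 4 (2-3): L=2.1079, (cx,cy)=(0.5029,0.8644)
member 5 (2-4): L=2.0010, (cx,cy)=(1.0000,0.0000)
member 6 (3-4): L=2.0506, (cx,cy)=(0.4589,-0.8885)
member 7 (3-5): L=2.0397, (cx,cy)=(0.9982,0.0598)
member 8 (4-5): L=2.2312, (cx,cy)=(0.4908,0.8713)
solve A·x = −loads:
  F[0-1] = -634.8943 N (compression)
  F[0-2] = +745.5594 N (tension)
  F[1-2] = -478.7292 N (compression)
  F[1-3] = -306.9392 N (compression)
  F[2-3] = +459.9970 N (tension)
  F[2-4] = +247.6104 N (tension)
  F[3-4] = -539.5986 N (compression)
  F[3-5] = +0.0000 N (tension)
  F[4-5] = -0.0000 N (compression)
  Rx@0 = -457.2300 N
  Ry@0 = +565.6473 N
  Ry@4 = +479.4327 N

459.997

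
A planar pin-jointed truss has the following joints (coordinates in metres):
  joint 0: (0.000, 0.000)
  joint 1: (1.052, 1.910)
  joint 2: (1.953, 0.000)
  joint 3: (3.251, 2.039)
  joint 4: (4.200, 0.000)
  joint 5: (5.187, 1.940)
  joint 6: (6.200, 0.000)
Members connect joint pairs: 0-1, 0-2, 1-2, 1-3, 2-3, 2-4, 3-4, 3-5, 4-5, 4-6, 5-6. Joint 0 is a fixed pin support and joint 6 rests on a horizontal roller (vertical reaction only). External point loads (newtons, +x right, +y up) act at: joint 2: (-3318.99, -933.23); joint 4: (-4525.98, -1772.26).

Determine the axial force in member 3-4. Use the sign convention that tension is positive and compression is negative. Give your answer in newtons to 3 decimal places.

N=7 nodes, M=11 members, R=3 reactions → 2N=14, M+R=14
member 0 (0-1): L=2.1806, (cx,cy)=(0.4824,0.8759)
member 1 (0-2): L=1.9530, (cx,cy)=(1.0000,0.0000)
member 2 (1-2): L=2.1118, (cx,cy)=(0.4266,-0.9044)
member 3 (1-3): L=2.2028, (cx,cy)=(0.9983,0.0586)
member 4 (2-3): L=2.4171, (cx,cy)=(0.5370,0.8436)
member 5 (2-4): L=2.2470, (cx,cy)=(1.0000,0.0000)
member 6 (3-4): L=2.2490, (cx,cy)=(0.4220,-0.9066)
member 7 (3-5): L=1.9385, (cx,cy)=(0.9987,-0.0511)
member 8 (4-5): L=2.1766, (cx,cy)=(0.4535,0.8913)
member 9 (4-6): L=2.0000, (cx,cy)=(1.0000,0.0000)
member 10 (5-6): L=2.1886, (cx,cy)=(0.4629,-0.8864)
solve A·x = −loads:
  F[0-1] = -1382.4916 N (compression)
  F[0-2] = -7177.9914 N (compression)
  F[1-2] = +1260.7814 N (tension)
  F[1-3] = -1206.9506 N (compression)
  F[2-3] = -245.4401 N (compression)
  F[2-4] = -3189.2972 N (compression)
  F[3-4] = +391.0373 N (tension)
  F[3-5] = -1503.6471 N (compression)
  F[4-5] = +1590.6762 N (tension)
  F[4-6] = +780.3915 N (tension)
  F[5-6] = -1686.0109 N (compression)
  Rx@0 = +7844.9700 N
  Ry@0 = +1210.9593 N
  Ry@6 = +1494.5307 N

391.037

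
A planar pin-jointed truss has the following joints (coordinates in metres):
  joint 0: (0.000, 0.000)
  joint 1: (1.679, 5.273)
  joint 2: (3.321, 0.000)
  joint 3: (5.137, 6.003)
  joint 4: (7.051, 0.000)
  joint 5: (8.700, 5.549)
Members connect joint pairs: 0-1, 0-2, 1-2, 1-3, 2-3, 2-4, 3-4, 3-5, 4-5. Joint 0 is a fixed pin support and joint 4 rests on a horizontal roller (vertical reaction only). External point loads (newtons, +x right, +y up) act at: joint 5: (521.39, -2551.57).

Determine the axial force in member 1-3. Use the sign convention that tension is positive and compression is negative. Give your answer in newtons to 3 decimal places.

N=6 nodes, M=9 members, R=3 reactions → 2N=12, M+R=12
member 0 (0-1): L=5.5339, (cx,cy)=(0.3034,0.9529)
member 1 (0-2): L=3.3210, (cx,cy)=(1.0000,0.0000)
member 2 (1-2): L=5.5227, (cx,cy)=(0.2973,-0.9548)
member 3 (1-3): L=3.5342, (cx,cy)=(0.9784,0.2066)
member 4 (2-3): L=6.2717, (cx,cy)=(0.2896,0.9572)
member 5 (2-4): L=3.7300, (cx,cy)=(1.0000,0.0000)
member 6 (3-4): L=6.3007, (cx,cy)=(0.3038,-0.9527)
member 7 (3-5): L=3.5918, (cx,cy)=(0.9920,-0.1264)
member 8 (4-5): L=5.7888, (cx,cy)=(0.2849,0.9586)
solve A·x = −loads:
  F[0-1] = +1056.8724 N (tension)
  F[0-2] = +200.7296 N (tension)
  F[1-2] = -923.1643 N (compression)
  F[1-3] = +608.2485 N (tension)
  F[2-3] = +920.8670 N (tension)
  F[2-4] = -340.3845 N (compression)
  F[3-4] = -1221.8989 N (compression)
  F[3-5] = +1242.9239 N (tension)
  F[4-5] = -2497.9576 N (compression)
  Rx@0 = -521.3900 N
  Ry@0 = -1007.0532 N
  Ry@4 = +3558.6232 N

608.248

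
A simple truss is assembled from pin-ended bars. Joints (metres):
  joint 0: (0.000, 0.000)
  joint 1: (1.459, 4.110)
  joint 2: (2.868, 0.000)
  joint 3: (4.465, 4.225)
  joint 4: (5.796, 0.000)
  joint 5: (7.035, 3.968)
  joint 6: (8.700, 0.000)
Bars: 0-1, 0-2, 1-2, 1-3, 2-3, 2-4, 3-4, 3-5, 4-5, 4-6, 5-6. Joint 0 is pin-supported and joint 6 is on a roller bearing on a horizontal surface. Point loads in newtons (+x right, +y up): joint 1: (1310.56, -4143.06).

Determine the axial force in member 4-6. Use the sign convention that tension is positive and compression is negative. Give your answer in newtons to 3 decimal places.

N=7 nodes, M=11 members, R=3 reactions → 2N=14, M+R=14
member 0 (0-1): L=4.3613, (cx,cy)=(0.3345,0.9424)
member 1 (0-2): L=2.8680, (cx,cy)=(1.0000,0.0000)
member 2 (1-2): L=4.3448, (cx,cy)=(0.3243,-0.9460)
member 3 (1-3): L=3.0082, (cx,cy)=(0.9993,0.0382)
member 4 (2-3): L=4.5168, (cx,cy)=(0.3536,0.9354)
member 5 (2-4): L=2.9280, (cx,cy)=(1.0000,0.0000)
member 6 (3-4): L=4.4297, (cx,cy)=(0.3005,-0.9538)
member 7 (3-5): L=2.5828, (cx,cy)=(0.9950,-0.0995)
member 8 (4-5): L=4.1569, (cx,cy)=(0.2981,0.9545)
member 9 (4-6): L=2.9040, (cx,cy)=(1.0000,0.0000)
member 10 (5-6): L=4.3032, (cx,cy)=(0.3869,-0.9221)
solve A·x = −loads:
  F[0-1] = -3002.1086 N (compression)
  F[0-2] = +2314.8694 N (tension)
  F[1-2] = -1463.4150 N (compression)
  F[1-3] = -1841.6376 N (compression)
  F[2-3] = +1479.9186 N (tension)
  F[2-4] = +1317.0324 N (tension)
  F[3-4] = -1279.8136 N (compression)
  F[3-5] = -937.1348 N (compression)
  F[4-5] = +1278.7975 N (tension)
  F[4-6] = +551.3309 N (tension)
  F[5-6] = -1424.9064 N (compression)
  Rx@0 = -1310.5600 N
  Ry@0 = +2829.1375 N
  Ry@6 = +1313.9225 N

551.331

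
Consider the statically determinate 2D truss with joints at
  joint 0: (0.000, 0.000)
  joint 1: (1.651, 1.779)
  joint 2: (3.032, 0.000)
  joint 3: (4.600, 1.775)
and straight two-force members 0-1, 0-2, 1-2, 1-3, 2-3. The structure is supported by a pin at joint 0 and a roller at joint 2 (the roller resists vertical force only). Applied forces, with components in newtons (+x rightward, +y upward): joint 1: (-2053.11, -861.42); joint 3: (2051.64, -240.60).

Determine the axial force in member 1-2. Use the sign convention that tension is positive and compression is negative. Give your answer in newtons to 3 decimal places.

-750.690

N=4 nodes, M=5 members, R=3 reactions → 2N=8, M+R=8
member 0 (0-1): L=2.4271, (cx,cy)=(0.6802,0.7330)
member 1 (0-2): L=3.0320, (cx,cy)=(1.0000,0.0000)
member 2 (1-2): L=2.2521, (cx,cy)=(0.6132,-0.7899)
member 3 (1-3): L=2.9490, (cx,cy)=(1.0000,-0.0014)
member 4 (2-3): L=2.3684, (cx,cy)=(0.6621,0.7495)
solve A·x = −loads:
  F[0-1] = -370.4009 N (compression)
  F[0-2] = +250.4936 N (tension)
  F[1-2] = -750.6902 N (compression)
  F[1-3] = +2261.4737 N (tension)
  F[2-3] = -316.9401 N (compression)
  Rx@0 = +1.4700 N
  Ry@0 = +271.4980 N
  Ry@2 = +830.5220 N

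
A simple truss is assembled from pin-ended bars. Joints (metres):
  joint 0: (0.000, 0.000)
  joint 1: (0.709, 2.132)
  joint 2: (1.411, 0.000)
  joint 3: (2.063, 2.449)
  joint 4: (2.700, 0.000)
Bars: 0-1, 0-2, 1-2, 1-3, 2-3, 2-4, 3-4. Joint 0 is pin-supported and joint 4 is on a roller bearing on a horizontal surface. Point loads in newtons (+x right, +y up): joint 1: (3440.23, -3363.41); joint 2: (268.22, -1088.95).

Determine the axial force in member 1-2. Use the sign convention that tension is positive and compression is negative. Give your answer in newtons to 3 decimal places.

-3819.289

N=5 nodes, M=7 members, R=3 reactions → 2N=10, M+R=10
member 0 (0-1): L=2.2468, (cx,cy)=(0.3156,0.9489)
member 1 (0-2): L=1.4110, (cx,cy)=(1.0000,0.0000)
member 2 (1-2): L=2.2446, (cx,cy)=(0.3128,-0.9498)
member 3 (1-3): L=1.3906, (cx,cy)=(0.9737,0.2280)
member 4 (2-3): L=2.5343, (cx,cy)=(0.2573,0.9663)
member 5 (2-4): L=1.2890, (cx,cy)=(1.0000,0.0000)
member 6 (3-4): L=2.5305, (cx,cy)=(0.2517,-0.9678)
solve A·x = −loads:
  F[0-1] = -298.8376 N (compression)
  F[0-2] = +3802.7512 N (tension)
  F[1-2] = -3819.2891 N (compression)
  F[1-3] = -2403.3227 N (compression)
  F[2-3] = +4880.9397 N (tension)
  F[2-4] = +1084.3283 N (tension)
  F[3-4] = -4307.5038 N (compression)
  Rx@0 = -3708.4500 N
  Ry@0 = +283.5687 N
  Ry@4 = +4168.7913 N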